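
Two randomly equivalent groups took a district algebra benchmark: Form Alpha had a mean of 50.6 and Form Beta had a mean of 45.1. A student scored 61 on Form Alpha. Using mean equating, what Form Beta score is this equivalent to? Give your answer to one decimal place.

Mean equating: y = x + (M_Y − M_X) = 61 + (45.1 − 50.6) = 55.5

55.5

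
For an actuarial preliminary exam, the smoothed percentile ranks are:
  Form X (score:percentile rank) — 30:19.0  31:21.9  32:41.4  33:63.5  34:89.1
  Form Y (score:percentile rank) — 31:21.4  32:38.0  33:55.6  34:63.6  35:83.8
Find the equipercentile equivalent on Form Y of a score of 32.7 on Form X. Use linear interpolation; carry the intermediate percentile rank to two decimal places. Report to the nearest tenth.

PR of 32.7 on Form X: 41.4 + (32.7 − 32)/(33 − 32) × (63.5 − 41.4) = 56.87
On Form Y, PR 56.87 falls between score 33 (PR 55.6) and 34 (PR 63.6).
Interpolate: 33 + (56.87 − 55.6)/(63.6 − 55.6) × (34 − 33) = 33.2

33.2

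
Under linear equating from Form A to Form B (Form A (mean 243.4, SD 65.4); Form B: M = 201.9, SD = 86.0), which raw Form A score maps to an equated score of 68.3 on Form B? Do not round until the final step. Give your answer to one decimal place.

141.8

Invert y = (SD_Y/SD_X)(x − M_X) + M_Y:
x = (SD_X/SD_Y)(y − M_Y) + M_X = (65.4/86.0)(68.3 − 201.9) + 243.4
x = 0.760465 × -133.600 + 243.4 = 141.8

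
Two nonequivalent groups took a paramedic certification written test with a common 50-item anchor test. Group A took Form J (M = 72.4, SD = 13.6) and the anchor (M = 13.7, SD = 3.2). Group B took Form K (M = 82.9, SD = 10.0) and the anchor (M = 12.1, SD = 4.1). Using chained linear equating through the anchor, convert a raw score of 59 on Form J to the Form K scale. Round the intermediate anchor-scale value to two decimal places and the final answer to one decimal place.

Form J → anchor (Group A): v = (3.2/13.6)(59 − 72.4) + 13.7 = 10.55
anchor → Form K (Group B): y = (10.0/4.1)(10.55 − 12.1) + 82.9 = 79.1

79.1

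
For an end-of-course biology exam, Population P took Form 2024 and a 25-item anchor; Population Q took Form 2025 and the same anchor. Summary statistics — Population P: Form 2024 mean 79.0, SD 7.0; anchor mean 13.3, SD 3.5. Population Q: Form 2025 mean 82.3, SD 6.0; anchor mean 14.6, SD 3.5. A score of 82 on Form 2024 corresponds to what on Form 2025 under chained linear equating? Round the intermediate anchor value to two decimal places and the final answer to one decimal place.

82.6

Form 2024 → anchor (Population P): v = (3.5/7.0)(82 − 79.0) + 13.3 = 14.80
anchor → Form 2025 (Population Q): y = (6.0/3.5)(14.80 − 14.6) + 82.3 = 82.6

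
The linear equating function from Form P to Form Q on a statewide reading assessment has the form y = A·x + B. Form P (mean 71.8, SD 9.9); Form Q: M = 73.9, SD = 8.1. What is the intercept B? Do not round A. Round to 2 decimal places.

15.15

A = SD_Y / SD_X = 8.1 / 9.9 = 0.818182
B = M_Y − A·M_X = 73.9 − 0.818182 × 71.8 = 15.15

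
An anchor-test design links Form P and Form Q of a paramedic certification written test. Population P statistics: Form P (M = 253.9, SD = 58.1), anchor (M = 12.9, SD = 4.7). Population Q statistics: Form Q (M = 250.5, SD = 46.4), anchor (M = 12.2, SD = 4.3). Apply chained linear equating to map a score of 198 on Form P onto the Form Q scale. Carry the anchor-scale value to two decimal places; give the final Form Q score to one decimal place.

Form P → anchor (Population P): v = (4.7/58.1)(198 − 253.9) + 12.9 = 8.38
anchor → Form Q (Population Q): y = (46.4/4.3)(8.38 − 12.2) + 250.5 = 209.3

209.3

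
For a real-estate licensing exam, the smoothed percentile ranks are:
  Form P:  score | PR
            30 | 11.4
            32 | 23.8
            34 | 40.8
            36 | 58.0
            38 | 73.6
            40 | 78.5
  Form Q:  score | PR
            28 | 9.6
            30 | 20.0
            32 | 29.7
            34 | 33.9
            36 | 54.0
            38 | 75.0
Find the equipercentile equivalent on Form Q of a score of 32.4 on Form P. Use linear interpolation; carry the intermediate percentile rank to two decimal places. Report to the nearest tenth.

PR of 32.4 on Form P: 23.8 + (32.4 − 32)/(34 − 32) × (40.8 − 23.8) = 27.20
On Form Q, PR 27.20 falls between score 30 (PR 20.0) and 32 (PR 29.7).
Interpolate: 30 + (27.20 − 20.0)/(29.7 − 20.0) × (32 − 30) = 31.5

31.5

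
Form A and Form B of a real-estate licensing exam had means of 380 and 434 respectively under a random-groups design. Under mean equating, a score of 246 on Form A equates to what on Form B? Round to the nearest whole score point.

300

Mean equating: y = x + (M_Y − M_X) = 246 + (434 − 380) = 300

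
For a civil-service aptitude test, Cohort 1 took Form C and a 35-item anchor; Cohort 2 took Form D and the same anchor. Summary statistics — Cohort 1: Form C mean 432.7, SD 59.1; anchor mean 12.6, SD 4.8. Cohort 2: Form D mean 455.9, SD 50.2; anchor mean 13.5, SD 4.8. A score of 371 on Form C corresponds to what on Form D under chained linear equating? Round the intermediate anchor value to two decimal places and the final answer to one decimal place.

394.1

Form C → anchor (Cohort 1): v = (4.8/59.1)(371 − 432.7) + 12.6 = 7.59
anchor → Form D (Cohort 2): y = (50.2/4.8)(7.59 − 13.5) + 455.9 = 394.1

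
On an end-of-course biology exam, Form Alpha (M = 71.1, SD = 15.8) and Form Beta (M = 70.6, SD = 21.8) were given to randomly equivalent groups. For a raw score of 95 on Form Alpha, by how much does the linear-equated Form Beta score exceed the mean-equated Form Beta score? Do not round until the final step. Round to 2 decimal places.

9.08

Mean-equated: 95 + (70.6 − 71.1) = 94.50
Linear-equated: (21.8/15.8)(95 − 71.1) + 70.6 = 103.576
Difference = 103.576 − 94.50 = 9.08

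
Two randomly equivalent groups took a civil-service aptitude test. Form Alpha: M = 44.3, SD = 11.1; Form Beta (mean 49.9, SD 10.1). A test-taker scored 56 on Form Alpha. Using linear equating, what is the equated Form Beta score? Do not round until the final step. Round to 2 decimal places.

Linear equating: y = (SD_Y/SD_X)(x − M_X) + M_Y
y = (10.1/11.1)(56 − 44.3) + 49.9
y = 0.909910 × 11.7 + 49.9 = 10.6459 + 49.9 = 60.55

60.55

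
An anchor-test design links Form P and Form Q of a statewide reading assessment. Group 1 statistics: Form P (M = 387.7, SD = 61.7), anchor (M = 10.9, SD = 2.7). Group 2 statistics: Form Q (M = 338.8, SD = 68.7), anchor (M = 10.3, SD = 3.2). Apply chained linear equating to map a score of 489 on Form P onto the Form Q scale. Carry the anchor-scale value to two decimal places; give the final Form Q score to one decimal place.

Form P → anchor (Group 1): v = (2.7/61.7)(489 − 387.7) + 10.9 = 15.33
anchor → Form Q (Group 2): y = (68.7/3.2)(15.33 − 10.3) + 338.8 = 446.8

446.8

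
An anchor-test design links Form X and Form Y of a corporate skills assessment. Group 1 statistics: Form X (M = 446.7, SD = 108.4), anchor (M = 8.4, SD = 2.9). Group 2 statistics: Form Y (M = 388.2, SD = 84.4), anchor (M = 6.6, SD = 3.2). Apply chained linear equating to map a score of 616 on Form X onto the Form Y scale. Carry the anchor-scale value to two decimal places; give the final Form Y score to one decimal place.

Form X → anchor (Group 1): v = (2.9/108.4)(616 − 446.7) + 8.4 = 12.93
anchor → Form Y (Group 2): y = (84.4/3.2)(12.93 − 6.6) + 388.2 = 555.2

555.2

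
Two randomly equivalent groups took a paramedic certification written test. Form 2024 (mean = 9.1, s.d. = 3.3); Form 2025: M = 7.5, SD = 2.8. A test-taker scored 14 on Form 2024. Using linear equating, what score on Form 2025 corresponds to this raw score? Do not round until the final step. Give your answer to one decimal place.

11.7

Linear equating: y = (SD_Y/SD_X)(x − M_X) + M_Y
y = (2.8/3.3)(14 − 9.1) + 7.5
y = 0.848485 × 4.9 + 7.5 = 4.1576 + 7.5 = 11.7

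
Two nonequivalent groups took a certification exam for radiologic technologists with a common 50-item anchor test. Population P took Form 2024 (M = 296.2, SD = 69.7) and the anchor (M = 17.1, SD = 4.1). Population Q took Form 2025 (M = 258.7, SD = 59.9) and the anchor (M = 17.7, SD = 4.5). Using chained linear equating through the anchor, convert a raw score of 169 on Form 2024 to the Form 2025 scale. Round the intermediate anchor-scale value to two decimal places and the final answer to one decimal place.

Form 2024 → anchor (Population P): v = (4.1/69.7)(169 − 296.2) + 17.1 = 9.62
anchor → Form 2025 (Population Q): y = (59.9/4.5)(9.62 − 17.7) + 258.7 = 151.1

151.1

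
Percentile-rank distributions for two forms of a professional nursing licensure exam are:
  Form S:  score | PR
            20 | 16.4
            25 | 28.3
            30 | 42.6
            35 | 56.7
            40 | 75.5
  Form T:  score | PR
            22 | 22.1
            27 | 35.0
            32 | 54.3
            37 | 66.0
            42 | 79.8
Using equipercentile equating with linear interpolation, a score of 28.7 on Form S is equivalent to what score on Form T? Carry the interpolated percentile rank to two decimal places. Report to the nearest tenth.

PR of 28.7 on Form S: 28.3 + (28.7 − 25)/(30 − 25) × (42.6 − 28.3) = 38.88
On Form T, PR 38.88 falls between score 27 (PR 35.0) and 32 (PR 54.3).
Interpolate: 27 + (38.88 − 35.0)/(54.3 − 35.0) × (32 − 27) = 28.0

28.0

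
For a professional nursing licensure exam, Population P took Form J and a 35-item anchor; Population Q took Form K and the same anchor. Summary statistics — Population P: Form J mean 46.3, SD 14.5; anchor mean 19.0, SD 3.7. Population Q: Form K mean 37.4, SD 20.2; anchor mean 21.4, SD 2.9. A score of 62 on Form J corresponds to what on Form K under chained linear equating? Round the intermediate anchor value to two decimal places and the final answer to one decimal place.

Form J → anchor (Population P): v = (3.7/14.5)(62 − 46.3) + 19.0 = 23.01
anchor → Form K (Population Q): y = (20.2/2.9)(23.01 − 21.4) + 37.4 = 48.6

48.6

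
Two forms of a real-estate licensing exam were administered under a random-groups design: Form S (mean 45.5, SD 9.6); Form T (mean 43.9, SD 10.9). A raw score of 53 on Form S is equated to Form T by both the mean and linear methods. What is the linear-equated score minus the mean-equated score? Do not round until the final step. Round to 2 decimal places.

1.02

Mean-equated: 53 + (43.9 − 45.5) = 51.40
Linear-equated: (10.9/9.6)(53 − 45.5) + 43.9 = 52.416
Difference = 52.416 − 51.40 = 1.02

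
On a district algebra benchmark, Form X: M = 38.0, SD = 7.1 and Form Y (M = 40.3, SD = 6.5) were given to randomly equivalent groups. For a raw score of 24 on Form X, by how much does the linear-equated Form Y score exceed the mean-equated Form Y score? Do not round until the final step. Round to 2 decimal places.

Mean-equated: 24 + (40.3 − 38.0) = 26.30
Linear-equated: (6.5/7.1)(24 − 38.0) + 40.3 = 27.483
Difference = 27.483 − 26.30 = 1.18

1.18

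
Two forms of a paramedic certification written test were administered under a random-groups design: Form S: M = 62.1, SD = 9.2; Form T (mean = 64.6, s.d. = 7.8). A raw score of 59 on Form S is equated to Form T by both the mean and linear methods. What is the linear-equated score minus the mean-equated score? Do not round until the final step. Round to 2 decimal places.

0.47

Mean-equated: 59 + (64.6 − 62.1) = 61.50
Linear-equated: (7.8/9.2)(59 − 62.1) + 64.6 = 61.972
Difference = 61.972 − 61.50 = 0.47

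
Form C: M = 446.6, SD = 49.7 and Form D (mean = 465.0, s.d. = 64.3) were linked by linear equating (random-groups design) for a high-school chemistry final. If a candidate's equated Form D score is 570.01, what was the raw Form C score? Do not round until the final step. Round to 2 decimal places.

Invert y = (SD_Y/SD_X)(x − M_X) + M_Y:
x = (SD_X/SD_Y)(y − M_Y) + M_X = (49.7/64.3)(570.01 − 465.0) + 446.6
x = 0.772939 × 105.010 + 446.6 = 527.77

527.77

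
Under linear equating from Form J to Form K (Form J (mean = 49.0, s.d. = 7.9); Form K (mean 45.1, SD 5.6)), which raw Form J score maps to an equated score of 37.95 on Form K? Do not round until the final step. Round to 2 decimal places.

38.91

Invert y = (SD_Y/SD_X)(x − M_X) + M_Y:
x = (SD_X/SD_Y)(y − M_Y) + M_X = (7.9/5.6)(37.95 − 45.1) + 49.0
x = 1.410714 × -7.150 + 49.0 = 38.91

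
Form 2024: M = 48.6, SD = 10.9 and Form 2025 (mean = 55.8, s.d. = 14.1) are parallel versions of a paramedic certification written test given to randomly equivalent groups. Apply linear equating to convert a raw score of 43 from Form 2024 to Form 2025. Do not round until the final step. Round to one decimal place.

48.6

Linear equating: y = (SD_Y/SD_X)(x − M_X) + M_Y
y = (14.1/10.9)(43 − 48.6) + 55.8
y = 1.293578 × -5.6 + 55.8 = -7.2440 + 55.8 = 48.6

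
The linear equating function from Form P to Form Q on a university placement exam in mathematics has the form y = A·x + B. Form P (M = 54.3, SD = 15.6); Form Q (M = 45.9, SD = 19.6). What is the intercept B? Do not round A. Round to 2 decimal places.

A = SD_Y / SD_X = 19.6 / 15.6 = 1.256410
B = M_Y − A·M_X = 45.9 − 1.256410 × 54.3 = -22.32

-22.32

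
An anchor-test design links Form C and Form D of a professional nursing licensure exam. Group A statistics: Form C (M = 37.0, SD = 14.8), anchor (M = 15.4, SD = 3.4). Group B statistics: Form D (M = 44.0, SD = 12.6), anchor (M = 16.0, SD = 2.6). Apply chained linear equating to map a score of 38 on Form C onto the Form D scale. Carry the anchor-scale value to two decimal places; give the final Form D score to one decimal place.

42.2

Form C → anchor (Group A): v = (3.4/14.8)(38 − 37.0) + 15.4 = 15.63
anchor → Form D (Group B): y = (12.6/2.6)(15.63 − 16.0) + 44.0 = 42.2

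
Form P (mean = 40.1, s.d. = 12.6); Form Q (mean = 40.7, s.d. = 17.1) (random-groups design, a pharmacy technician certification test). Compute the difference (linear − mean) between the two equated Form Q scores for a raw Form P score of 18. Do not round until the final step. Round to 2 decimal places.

Mean-equated: 18 + (40.7 − 40.1) = 18.60
Linear-equated: (17.1/12.6)(18 − 40.1) + 40.7 = 10.707
Difference = 10.707 − 18.60 = -7.89

-7.89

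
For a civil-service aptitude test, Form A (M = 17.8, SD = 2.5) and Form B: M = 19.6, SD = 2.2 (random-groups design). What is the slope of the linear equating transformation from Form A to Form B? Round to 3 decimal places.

A = SD_Y / SD_X = 2.2 / 2.5 = 0.880

0.880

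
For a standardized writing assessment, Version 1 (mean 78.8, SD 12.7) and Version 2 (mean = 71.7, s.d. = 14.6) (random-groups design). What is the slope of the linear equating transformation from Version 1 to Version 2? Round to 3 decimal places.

A = SD_Y / SD_X = 14.6 / 12.7 = 1.150

1.150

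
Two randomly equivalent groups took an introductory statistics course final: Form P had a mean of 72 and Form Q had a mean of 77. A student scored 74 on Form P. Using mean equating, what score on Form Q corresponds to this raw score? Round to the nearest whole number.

79

Mean equating: y = x + (M_Y − M_X) = 74 + (77 − 72) = 79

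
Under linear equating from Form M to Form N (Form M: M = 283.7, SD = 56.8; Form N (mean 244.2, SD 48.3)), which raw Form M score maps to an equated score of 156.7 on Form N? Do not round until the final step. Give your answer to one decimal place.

180.8

Invert y = (SD_Y/SD_X)(x − M_X) + M_Y:
x = (SD_X/SD_Y)(y − M_Y) + M_X = (56.8/48.3)(156.7 − 244.2) + 283.7
x = 1.175983 × -87.500 + 283.7 = 180.8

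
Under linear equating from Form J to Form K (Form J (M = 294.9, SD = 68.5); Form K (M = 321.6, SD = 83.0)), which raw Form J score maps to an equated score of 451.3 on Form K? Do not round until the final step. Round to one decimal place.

Invert y = (SD_Y/SD_X)(x − M_X) + M_Y:
x = (SD_X/SD_Y)(y − M_Y) + M_X = (68.5/83.0)(451.3 − 321.6) + 294.9
x = 0.825301 × 129.700 + 294.9 = 401.9

401.9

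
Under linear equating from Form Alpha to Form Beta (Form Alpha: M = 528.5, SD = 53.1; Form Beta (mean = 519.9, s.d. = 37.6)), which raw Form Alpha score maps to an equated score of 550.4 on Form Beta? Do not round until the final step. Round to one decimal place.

Invert y = (SD_Y/SD_X)(x − M_X) + M_Y:
x = (SD_X/SD_Y)(y − M_Y) + M_X = (53.1/37.6)(550.4 − 519.9) + 528.5
x = 1.412234 × 30.500 + 528.5 = 571.6

571.6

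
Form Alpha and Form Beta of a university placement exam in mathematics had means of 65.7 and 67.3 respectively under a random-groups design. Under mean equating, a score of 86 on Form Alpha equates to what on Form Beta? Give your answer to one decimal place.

87.6

Mean equating: y = x + (M_Y − M_X) = 86 + (67.3 − 65.7) = 87.6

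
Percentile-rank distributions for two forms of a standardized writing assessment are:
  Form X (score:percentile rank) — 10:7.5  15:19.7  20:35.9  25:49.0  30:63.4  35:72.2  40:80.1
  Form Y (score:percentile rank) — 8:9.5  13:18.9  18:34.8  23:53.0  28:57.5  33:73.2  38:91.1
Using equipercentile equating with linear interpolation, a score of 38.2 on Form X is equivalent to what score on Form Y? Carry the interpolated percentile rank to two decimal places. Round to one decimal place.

PR of 38.2 on Form X: 72.2 + (38.2 − 35)/(40 − 35) × (80.1 − 72.2) = 77.26
On Form Y, PR 77.26 falls between score 33 (PR 73.2) and 38 (PR 91.1).
Interpolate: 33 + (77.26 − 73.2)/(91.1 − 73.2) × (38 − 33) = 34.1

34.1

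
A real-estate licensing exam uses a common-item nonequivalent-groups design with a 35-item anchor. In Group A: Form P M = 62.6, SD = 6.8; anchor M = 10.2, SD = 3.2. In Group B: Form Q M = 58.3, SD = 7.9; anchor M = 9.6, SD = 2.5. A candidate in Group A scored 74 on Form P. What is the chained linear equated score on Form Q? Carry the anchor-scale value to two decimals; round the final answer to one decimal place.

Form P → anchor (Group A): v = (3.2/6.8)(74 − 62.6) + 10.2 = 15.56
anchor → Form Q (Group B): y = (7.9/2.5)(15.56 − 9.6) + 58.3 = 77.1

77.1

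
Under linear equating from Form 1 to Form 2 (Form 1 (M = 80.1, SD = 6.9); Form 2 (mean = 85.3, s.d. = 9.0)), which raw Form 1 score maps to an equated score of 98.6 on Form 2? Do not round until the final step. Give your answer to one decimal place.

90.3

Invert y = (SD_Y/SD_X)(x − M_X) + M_Y:
x = (SD_X/SD_Y)(y − M_Y) + M_X = (6.9/9.0)(98.6 − 85.3) + 80.1
x = 0.766667 × 13.300 + 80.1 = 90.3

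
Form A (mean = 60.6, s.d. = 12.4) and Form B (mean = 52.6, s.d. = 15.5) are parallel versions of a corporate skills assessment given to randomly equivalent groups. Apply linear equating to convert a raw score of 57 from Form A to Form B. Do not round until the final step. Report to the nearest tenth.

Linear equating: y = (SD_Y/SD_X)(x − M_X) + M_Y
y = (15.5/12.4)(57 − 60.6) + 52.6
y = 1.250000 × -3.6 + 52.6 = -4.5000 + 52.6 = 48.1

48.1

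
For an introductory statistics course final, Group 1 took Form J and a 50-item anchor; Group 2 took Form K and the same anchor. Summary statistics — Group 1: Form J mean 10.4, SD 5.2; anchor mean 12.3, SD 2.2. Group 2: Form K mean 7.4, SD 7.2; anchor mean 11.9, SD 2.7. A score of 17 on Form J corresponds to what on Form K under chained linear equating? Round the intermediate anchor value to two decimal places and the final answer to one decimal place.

15.9

Form J → anchor (Group 1): v = (2.2/5.2)(17 − 10.4) + 12.3 = 15.09
anchor → Form K (Group 2): y = (7.2/2.7)(15.09 − 11.9) + 7.4 = 15.9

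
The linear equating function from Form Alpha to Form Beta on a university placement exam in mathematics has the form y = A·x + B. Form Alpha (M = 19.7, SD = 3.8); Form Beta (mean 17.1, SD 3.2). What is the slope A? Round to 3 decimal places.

0.842

A = SD_Y / SD_X = 3.2 / 3.8 = 0.842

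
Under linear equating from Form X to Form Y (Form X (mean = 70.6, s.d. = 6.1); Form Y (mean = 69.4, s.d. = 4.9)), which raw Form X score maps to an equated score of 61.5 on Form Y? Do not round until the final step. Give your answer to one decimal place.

Invert y = (SD_Y/SD_X)(x − M_X) + M_Y:
x = (SD_X/SD_Y)(y − M_Y) + M_X = (6.1/4.9)(61.5 − 69.4) + 70.6
x = 1.244898 × -7.900 + 70.6 = 60.8

60.8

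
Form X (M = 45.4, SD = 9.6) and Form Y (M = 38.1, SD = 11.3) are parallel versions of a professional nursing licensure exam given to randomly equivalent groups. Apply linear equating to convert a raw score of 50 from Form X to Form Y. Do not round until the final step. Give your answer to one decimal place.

43.5

Linear equating: y = (SD_Y/SD_X)(x − M_X) + M_Y
y = (11.3/9.6)(50 − 45.4) + 38.1
y = 1.177083 × 4.6 + 38.1 = 5.4146 + 38.1 = 43.5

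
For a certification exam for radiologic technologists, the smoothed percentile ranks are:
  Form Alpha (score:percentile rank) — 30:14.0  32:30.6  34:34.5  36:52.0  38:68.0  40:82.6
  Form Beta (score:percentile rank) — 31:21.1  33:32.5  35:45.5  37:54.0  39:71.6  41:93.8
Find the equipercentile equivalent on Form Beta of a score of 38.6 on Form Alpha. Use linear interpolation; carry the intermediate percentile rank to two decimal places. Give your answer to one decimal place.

PR of 38.6 on Form Alpha: 68.0 + (38.6 − 38)/(40 − 38) × (82.6 − 68.0) = 72.38
On Form Beta, PR 72.38 falls between score 39 (PR 71.6) and 41 (PR 93.8).
Interpolate: 39 + (72.38 − 71.6)/(93.8 − 71.6) × (41 − 39) = 39.1

39.1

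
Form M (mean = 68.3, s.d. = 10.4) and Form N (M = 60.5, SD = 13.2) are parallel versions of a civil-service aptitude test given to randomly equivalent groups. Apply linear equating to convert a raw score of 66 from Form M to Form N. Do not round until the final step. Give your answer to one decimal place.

Linear equating: y = (SD_Y/SD_X)(x − M_X) + M_Y
y = (13.2/10.4)(66 − 68.3) + 60.5
y = 1.269231 × -2.3 + 60.5 = -2.9192 + 60.5 = 57.6

57.6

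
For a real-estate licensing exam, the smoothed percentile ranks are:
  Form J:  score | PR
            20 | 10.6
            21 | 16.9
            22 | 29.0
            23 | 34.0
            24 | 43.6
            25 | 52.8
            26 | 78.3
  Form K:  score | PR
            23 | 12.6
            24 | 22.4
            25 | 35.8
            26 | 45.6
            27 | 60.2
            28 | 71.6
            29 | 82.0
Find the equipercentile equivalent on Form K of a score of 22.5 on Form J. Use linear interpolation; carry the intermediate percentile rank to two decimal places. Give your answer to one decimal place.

PR of 22.5 on Form J: 29.0 + (22.5 − 22)/(23 − 22) × (34.0 − 29.0) = 31.50
On Form K, PR 31.50 falls between score 24 (PR 22.4) and 25 (PR 35.8).
Interpolate: 24 + (31.50 − 22.4)/(35.8 − 22.4) × (25 − 24) = 24.7

24.7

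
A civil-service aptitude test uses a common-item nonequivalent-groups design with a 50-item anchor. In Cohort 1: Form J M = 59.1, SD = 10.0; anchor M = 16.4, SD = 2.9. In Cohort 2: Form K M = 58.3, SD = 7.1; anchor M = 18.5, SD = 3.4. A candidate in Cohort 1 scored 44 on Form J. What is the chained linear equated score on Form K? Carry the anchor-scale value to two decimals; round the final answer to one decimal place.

44.8

Form J → anchor (Cohort 1): v = (2.9/10.0)(44 − 59.1) + 16.4 = 12.02
anchor → Form K (Cohort 2): y = (7.1/3.4)(12.02 − 18.5) + 58.3 = 44.8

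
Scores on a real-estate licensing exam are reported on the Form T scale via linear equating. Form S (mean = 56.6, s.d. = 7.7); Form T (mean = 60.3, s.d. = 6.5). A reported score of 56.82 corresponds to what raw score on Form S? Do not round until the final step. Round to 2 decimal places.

52.48

Invert y = (SD_Y/SD_X)(x − M_X) + M_Y:
x = (SD_X/SD_Y)(y − M_Y) + M_X = (7.7/6.5)(56.82 − 60.3) + 56.6
x = 1.184615 × -3.480 + 56.6 = 52.48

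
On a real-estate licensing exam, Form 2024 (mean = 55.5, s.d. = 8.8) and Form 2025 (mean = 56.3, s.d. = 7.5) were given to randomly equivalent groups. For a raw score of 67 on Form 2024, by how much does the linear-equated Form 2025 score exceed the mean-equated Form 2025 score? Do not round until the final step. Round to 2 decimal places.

Mean-equated: 67 + (56.3 − 55.5) = 67.80
Linear-equated: (7.5/8.8)(67 − 55.5) + 56.3 = 66.101
Difference = 66.101 − 67.80 = -1.70

-1.70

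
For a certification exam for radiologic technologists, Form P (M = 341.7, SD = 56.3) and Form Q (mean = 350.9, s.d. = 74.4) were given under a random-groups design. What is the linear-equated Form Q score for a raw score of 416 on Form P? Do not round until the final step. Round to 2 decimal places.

449.09

Linear equating: y = (SD_Y/SD_X)(x − M_X) + M_Y
y = (74.4/56.3)(416 − 341.7) + 350.9
y = 1.321492 × 74.3 + 350.9 = 98.1869 + 350.9 = 449.09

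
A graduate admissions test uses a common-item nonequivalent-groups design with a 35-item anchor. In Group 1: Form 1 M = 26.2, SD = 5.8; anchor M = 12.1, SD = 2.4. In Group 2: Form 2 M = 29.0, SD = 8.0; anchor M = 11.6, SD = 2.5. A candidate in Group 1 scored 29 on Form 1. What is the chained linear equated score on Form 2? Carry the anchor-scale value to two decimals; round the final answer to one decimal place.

34.3

Form 1 → anchor (Group 1): v = (2.4/5.8)(29 − 26.2) + 12.1 = 13.26
anchor → Form 2 (Group 2): y = (8.0/2.5)(13.26 − 11.6) + 29.0 = 34.3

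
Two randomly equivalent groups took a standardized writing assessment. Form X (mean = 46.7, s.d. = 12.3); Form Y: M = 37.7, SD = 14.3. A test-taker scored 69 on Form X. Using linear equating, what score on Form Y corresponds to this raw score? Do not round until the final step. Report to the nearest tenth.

63.6

Linear equating: y = (SD_Y/SD_X)(x − M_X) + M_Y
y = (14.3/12.3)(69 − 46.7) + 37.7
y = 1.162602 × 22.3 + 37.7 = 25.9260 + 37.7 = 63.6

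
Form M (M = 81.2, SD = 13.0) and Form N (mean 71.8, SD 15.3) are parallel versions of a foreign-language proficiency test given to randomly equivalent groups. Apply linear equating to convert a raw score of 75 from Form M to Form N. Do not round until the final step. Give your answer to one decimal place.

Linear equating: y = (SD_Y/SD_X)(x − M_X) + M_Y
y = (15.3/13.0)(75 − 81.2) + 71.8
y = 1.176923 × -6.2 + 71.8 = -7.2969 + 71.8 = 64.5

64.5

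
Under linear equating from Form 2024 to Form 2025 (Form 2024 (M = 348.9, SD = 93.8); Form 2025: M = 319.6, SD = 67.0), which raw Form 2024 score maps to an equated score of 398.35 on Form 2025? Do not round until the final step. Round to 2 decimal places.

Invert y = (SD_Y/SD_X)(x − M_X) + M_Y:
x = (SD_X/SD_Y)(y − M_Y) + M_X = (93.8/67.0)(398.35 − 319.6) + 348.9
x = 1.400000 × 78.750 + 348.9 = 459.15

459.15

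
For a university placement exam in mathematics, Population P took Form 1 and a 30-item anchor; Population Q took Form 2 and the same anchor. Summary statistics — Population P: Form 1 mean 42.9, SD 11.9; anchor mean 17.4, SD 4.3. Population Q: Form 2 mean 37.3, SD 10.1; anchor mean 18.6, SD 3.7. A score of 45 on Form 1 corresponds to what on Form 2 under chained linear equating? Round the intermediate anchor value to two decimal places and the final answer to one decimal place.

36.1

Form 1 → anchor (Population P): v = (4.3/11.9)(45 − 42.9) + 17.4 = 18.16
anchor → Form 2 (Population Q): y = (10.1/3.7)(18.16 − 18.6) + 37.3 = 36.1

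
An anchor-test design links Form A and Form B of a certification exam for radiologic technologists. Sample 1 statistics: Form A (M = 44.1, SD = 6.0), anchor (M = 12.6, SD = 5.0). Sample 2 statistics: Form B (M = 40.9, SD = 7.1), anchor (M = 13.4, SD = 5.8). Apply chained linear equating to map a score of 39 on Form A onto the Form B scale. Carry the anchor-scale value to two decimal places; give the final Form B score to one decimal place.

Form A → anchor (Sample 1): v = (5.0/6.0)(39 − 44.1) + 12.6 = 8.35
anchor → Form B (Sample 2): y = (7.1/5.8)(8.35 − 13.4) + 40.9 = 34.7

34.7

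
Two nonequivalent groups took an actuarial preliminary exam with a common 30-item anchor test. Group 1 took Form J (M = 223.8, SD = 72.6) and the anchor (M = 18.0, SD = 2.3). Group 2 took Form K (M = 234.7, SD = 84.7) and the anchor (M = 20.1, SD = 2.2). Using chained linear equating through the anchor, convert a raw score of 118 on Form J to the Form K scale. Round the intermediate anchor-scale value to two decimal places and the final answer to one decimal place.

Form J → anchor (Group 1): v = (2.3/72.6)(118 − 223.8) + 18.0 = 14.65
anchor → Form K (Group 2): y = (84.7/2.2)(14.65 − 20.1) + 234.7 = 24.9

24.9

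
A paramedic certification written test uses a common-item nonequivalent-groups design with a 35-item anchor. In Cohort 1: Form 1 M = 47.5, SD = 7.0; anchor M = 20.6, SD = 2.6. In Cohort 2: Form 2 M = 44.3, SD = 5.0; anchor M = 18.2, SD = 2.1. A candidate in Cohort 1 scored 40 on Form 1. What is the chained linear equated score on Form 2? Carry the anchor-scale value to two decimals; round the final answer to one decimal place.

Form 1 → anchor (Cohort 1): v = (2.6/7.0)(40 − 47.5) + 20.6 = 17.81
anchor → Form 2 (Cohort 2): y = (5.0/2.1)(17.81 − 18.2) + 44.3 = 43.4

43.4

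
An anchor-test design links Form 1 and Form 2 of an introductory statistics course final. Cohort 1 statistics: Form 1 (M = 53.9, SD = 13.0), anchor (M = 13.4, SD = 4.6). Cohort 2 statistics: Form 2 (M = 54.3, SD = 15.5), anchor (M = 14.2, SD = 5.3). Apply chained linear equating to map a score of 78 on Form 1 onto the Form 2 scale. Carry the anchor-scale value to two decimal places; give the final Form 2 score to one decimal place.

Form 1 → anchor (Cohort 1): v = (4.6/13.0)(78 − 53.9) + 13.4 = 21.93
anchor → Form 2 (Cohort 2): y = (15.5/5.3)(21.93 − 14.2) + 54.3 = 76.9

76.9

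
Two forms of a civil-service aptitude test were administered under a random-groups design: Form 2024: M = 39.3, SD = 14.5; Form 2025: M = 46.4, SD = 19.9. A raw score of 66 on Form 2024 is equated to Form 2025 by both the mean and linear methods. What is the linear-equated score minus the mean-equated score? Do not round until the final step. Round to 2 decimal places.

9.94

Mean-equated: 66 + (46.4 − 39.3) = 73.10
Linear-equated: (19.9/14.5)(66 − 39.3) + 46.4 = 83.043
Difference = 83.043 − 73.10 = 9.94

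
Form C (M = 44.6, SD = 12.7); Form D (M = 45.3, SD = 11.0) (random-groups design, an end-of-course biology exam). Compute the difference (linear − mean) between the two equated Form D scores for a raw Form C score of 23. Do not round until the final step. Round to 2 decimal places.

2.89

Mean-equated: 23 + (45.3 − 44.6) = 23.70
Linear-equated: (11.0/12.7)(23 − 44.6) + 45.3 = 26.591
Difference = 26.591 − 23.70 = 2.89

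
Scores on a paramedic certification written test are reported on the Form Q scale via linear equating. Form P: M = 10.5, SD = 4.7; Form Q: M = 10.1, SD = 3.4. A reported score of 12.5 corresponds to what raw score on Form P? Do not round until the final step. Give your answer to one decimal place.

Invert y = (SD_Y/SD_X)(x − M_X) + M_Y:
x = (SD_X/SD_Y)(y − M_Y) + M_X = (4.7/3.4)(12.5 − 10.1) + 10.5
x = 1.382353 × 2.400 + 10.5 = 13.8

13.8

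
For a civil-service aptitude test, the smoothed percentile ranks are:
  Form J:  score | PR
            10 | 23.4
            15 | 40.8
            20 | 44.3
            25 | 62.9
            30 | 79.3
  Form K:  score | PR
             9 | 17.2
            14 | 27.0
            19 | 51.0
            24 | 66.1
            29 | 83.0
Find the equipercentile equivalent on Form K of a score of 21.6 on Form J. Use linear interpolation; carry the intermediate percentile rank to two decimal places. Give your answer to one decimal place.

18.8

PR of 21.6 on Form J: 44.3 + (21.6 − 20)/(25 − 20) × (62.9 − 44.3) = 50.25
On Form K, PR 50.25 falls between score 14 (PR 27.0) and 19 (PR 51.0).
Interpolate: 14 + (50.25 − 27.0)/(51.0 − 27.0) × (19 − 14) = 18.8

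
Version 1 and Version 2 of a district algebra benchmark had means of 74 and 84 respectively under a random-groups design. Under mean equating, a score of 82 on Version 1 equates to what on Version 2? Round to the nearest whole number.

92

Mean equating: y = x + (M_Y − M_X) = 82 + (84 − 74) = 92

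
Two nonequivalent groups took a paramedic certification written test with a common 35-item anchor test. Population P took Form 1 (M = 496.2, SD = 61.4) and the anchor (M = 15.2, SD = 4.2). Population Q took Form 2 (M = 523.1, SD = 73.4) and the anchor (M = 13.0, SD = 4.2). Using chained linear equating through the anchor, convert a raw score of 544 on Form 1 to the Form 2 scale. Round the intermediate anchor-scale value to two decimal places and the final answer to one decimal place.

Form 1 → anchor (Population P): v = (4.2/61.4)(544 − 496.2) + 15.2 = 18.47
anchor → Form 2 (Population Q): y = (73.4/4.2)(18.47 − 13.0) + 523.1 = 618.7

618.7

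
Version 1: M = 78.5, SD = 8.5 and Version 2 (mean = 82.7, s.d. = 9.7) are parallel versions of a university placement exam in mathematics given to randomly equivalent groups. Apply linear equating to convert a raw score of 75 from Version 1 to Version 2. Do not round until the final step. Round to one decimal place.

78.7

Linear equating: y = (SD_Y/SD_X)(x − M_X) + M_Y
y = (9.7/8.5)(75 − 78.5) + 82.7
y = 1.141176 × -3.5 + 82.7 = -3.9941 + 82.7 = 78.7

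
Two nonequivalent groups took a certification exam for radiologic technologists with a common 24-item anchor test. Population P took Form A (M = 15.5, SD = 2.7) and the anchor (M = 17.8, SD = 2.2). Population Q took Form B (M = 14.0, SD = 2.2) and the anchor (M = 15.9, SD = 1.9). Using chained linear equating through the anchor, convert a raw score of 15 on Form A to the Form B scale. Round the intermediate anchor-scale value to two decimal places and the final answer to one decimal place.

Form A → anchor (Population P): v = (2.2/2.7)(15 − 15.5) + 17.8 = 17.39
anchor → Form B (Population Q): y = (2.2/1.9)(17.39 − 15.9) + 14.0 = 15.7

15.7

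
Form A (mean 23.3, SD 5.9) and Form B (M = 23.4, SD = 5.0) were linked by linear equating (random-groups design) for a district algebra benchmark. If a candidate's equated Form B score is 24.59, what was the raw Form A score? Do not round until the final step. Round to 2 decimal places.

Invert y = (SD_Y/SD_X)(x − M_X) + M_Y:
x = (SD_X/SD_Y)(y − M_Y) + M_X = (5.9/5.0)(24.59 − 23.4) + 23.3
x = 1.180000 × 1.190 + 23.3 = 24.70

24.70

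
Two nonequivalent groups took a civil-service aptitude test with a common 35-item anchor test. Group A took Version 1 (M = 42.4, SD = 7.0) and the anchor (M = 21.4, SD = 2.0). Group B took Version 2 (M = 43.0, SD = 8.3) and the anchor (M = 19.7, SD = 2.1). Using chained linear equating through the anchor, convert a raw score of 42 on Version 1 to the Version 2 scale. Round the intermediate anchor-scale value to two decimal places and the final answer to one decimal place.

Version 1 → anchor (Group A): v = (2.0/7.0)(42 − 42.4) + 21.4 = 21.29
anchor → Version 2 (Group B): y = (8.3/2.1)(21.29 − 19.7) + 43.0 = 49.3

49.3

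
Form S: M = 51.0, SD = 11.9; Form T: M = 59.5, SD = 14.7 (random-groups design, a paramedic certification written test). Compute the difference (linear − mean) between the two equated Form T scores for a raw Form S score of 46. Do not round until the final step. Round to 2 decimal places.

Mean-equated: 46 + (59.5 − 51.0) = 54.50
Linear-equated: (14.7/11.9)(46 − 51.0) + 59.5 = 53.324
Difference = 53.324 − 54.50 = -1.18

-1.18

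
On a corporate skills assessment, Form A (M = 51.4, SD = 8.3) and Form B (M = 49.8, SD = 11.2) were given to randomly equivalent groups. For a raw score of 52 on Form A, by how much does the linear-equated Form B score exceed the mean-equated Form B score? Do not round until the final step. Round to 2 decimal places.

Mean-equated: 52 + (49.8 − 51.4) = 50.40
Linear-equated: (11.2/8.3)(52 − 51.4) + 49.8 = 50.610
Difference = 50.610 − 50.40 = 0.21

0.21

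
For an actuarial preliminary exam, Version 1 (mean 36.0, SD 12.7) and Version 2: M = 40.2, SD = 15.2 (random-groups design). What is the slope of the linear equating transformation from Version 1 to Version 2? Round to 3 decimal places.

1.197

A = SD_Y / SD_X = 15.2 / 12.7 = 1.197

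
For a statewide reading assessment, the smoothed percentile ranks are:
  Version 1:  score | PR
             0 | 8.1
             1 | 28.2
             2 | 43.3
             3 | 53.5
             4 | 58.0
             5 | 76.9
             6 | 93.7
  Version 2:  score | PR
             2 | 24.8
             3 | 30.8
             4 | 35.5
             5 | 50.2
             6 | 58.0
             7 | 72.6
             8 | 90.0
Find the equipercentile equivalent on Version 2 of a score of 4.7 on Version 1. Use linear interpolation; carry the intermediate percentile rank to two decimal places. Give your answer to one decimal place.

6.9

PR of 4.7 on Version 1: 58.0 + (4.7 − 4)/(5 − 4) × (76.9 − 58.0) = 71.23
On Version 2, PR 71.23 falls between score 6 (PR 58.0) and 7 (PR 72.6).
Interpolate: 6 + (71.23 − 58.0)/(72.6 − 58.0) × (7 − 6) = 6.9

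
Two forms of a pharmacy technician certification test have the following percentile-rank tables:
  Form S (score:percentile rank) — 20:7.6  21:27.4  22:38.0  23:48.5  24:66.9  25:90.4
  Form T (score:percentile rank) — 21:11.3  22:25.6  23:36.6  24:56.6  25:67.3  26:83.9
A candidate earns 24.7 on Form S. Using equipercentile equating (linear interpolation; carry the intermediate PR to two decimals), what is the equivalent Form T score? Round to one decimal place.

PR of 24.7 on Form S: 66.9 + (24.7 − 24)/(25 − 24) × (90.4 − 66.9) = 83.35
On Form T, PR 83.35 falls between score 25 (PR 67.3) and 26 (PR 83.9).
Interpolate: 25 + (83.35 − 67.3)/(83.9 − 67.3) × (26 − 25) = 26.0

26.0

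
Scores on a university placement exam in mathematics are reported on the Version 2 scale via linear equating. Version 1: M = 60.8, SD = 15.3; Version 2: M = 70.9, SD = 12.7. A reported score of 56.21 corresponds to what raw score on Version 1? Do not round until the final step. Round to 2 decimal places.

43.10

Invert y = (SD_Y/SD_X)(x − M_X) + M_Y:
x = (SD_X/SD_Y)(y − M_Y) + M_X = (15.3/12.7)(56.21 − 70.9) + 60.8
x = 1.204724 × -14.690 + 60.8 = 43.10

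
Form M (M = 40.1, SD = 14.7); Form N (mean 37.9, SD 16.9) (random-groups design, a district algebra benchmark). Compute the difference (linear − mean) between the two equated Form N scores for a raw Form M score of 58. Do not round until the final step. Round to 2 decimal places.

2.68

Mean-equated: 58 + (37.9 − 40.1) = 55.80
Linear-equated: (16.9/14.7)(58 − 40.1) + 37.9 = 58.479
Difference = 58.479 − 55.80 = 2.68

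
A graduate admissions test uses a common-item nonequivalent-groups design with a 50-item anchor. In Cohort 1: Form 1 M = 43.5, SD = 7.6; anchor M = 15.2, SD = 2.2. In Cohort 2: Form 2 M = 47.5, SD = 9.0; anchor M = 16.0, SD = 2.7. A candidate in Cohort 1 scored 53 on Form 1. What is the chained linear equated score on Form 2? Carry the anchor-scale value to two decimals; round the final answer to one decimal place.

54.0

Form 1 → anchor (Cohort 1): v = (2.2/7.6)(53 − 43.5) + 15.2 = 17.95
anchor → Form 2 (Cohort 2): y = (9.0/2.7)(17.95 − 16.0) + 47.5 = 54.0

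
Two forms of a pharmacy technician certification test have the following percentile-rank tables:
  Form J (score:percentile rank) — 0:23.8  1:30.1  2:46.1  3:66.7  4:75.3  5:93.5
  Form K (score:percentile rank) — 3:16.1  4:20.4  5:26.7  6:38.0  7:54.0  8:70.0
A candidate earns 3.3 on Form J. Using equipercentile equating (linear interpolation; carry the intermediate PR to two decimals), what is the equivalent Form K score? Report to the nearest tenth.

PR of 3.3 on Form J: 66.7 + (3.3 − 3)/(4 − 3) × (75.3 − 66.7) = 69.28
On Form K, PR 69.28 falls between score 7 (PR 54.0) and 8 (PR 70.0).
Interpolate: 7 + (69.28 − 54.0)/(70.0 − 54.0) × (8 − 7) = 8.0

8.0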